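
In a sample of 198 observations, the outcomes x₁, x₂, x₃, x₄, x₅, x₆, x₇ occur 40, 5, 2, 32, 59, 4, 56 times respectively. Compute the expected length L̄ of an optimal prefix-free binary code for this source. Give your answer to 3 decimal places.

Probabilities are the counts divided by 198.
Repeatedly combine the two least-probable nodes; the expected code length is the sum of the merged weights.
merge 1/99 + 2/99 → 1/33
merge 5/198 + 1/33 → 1/18
merge 1/18 + 16/99 → 43/198
merge 20/99 + 43/198 → 83/198
merge 28/99 + 59/198 → 115/198
merge 83/198 + 115/198 → 1
L = 1/33 + 1/18 + 43/198 + 83/198 + 115/198 + 1 = 76/33 ≈ 2.303 bits/symbol.

2.303 bits/symbol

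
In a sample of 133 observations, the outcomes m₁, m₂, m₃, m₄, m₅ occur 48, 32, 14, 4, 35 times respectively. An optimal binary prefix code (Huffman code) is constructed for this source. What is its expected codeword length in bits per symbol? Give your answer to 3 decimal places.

2.135 bits/symbol

Probabilities are the counts divided by 133.
Repeatedly combine the two least-probable nodes; the expected code length is the sum of the merged weights.
merge 4/133 + 2/19 → 18/133
merge 18/133 + 32/133 → 50/133
merge 5/19 + 48/133 → 83/133
merge 50/133 + 83/133 → 1
L = 18/133 + 50/133 + 83/133 + 1 = 284/133 ≈ 2.135 bits/symbol.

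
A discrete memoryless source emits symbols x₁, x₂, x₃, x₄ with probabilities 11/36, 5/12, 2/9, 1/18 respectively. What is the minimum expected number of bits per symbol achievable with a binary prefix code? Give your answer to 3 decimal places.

Repeatedly combine the two least-probable nodes; the expected code length is the sum of the merged weights.
merge 1/18 + 2/9 → 5/18
merge 5/18 + 11/36 → 7/12
merge 5/12 + 7/12 → 1
L = 5/18 + 7/12 + 1 = 67/36 ≈ 1.861 bits/symbol.

1.861 bits/symbol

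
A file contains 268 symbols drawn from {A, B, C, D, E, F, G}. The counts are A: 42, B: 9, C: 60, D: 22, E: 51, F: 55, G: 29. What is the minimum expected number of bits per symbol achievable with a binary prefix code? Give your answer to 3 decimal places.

Probabilities are the counts divided by 268.
Repeatedly combine the two least-probable nodes; the expected code length is the sum of the merged weights.
merge 9/268 + 11/134 → 31/268
merge 29/268 + 31/268 → 15/67
merge 21/134 + 51/268 → 93/268
merge 55/268 + 15/67 → 115/268
merge 15/67 + 93/268 → 153/268
merge 115/268 + 153/268 → 1
L = 31/268 + 15/67 + 93/268 + 115/268 + 153/268 + 1 = 180/67 ≈ 2.687 bits/symbol.

2.687 bits/symbol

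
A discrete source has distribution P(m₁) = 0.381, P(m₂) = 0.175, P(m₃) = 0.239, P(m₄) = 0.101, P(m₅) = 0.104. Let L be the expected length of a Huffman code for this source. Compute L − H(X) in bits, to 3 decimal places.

0.066 bits

Entropy H = −Σ p log₂ p ≈ 2.1376 bits.
Huffman merges: 101/1000+13/125→41/200; 7/40+41/200→19/50; 239/1000+19/50→619/1000; 381/1000+619/1000→1. L = 551/250 ≈ 2.2040.
L − H = 2.2040 − 2.1376 = 0.066 bits.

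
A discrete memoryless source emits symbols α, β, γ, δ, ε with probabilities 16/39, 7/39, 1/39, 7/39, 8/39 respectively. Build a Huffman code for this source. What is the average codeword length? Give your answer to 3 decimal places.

Repeatedly combine the two least-probable nodes; the expected code length is the sum of the merged weights.
merge 1/39 + 7/39 → 8/39
merge 7/39 + 8/39 → 5/13
merge 8/39 + 5/13 → 23/39
merge 16/39 + 23/39 → 1
L = 8/39 + 5/13 + 23/39 + 1 = 85/39 ≈ 2.179 bits/symbol.

2.179 bits/symbol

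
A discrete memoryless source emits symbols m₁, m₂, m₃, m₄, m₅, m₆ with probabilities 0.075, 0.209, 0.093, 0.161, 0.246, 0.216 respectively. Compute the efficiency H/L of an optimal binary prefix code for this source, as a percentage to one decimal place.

98.9%

Entropy H = −Σ p log₂ p ≈ 2.4705 bits.
Huffman merges: 3/40+93/1000→21/125; 161/1000+21/125→329/1000; 209/1000+27/125→17/40; 123/500+329/1000→23/40; 17/40+23/40→1. L = 2497/1000 ≈ 2.4970.
Efficiency = H/L = 2.4705/2.4970 = 98.9%.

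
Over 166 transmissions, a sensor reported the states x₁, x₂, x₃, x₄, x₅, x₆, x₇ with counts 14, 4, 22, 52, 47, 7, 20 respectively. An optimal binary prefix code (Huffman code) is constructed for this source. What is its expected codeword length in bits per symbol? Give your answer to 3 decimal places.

2.470 bits/symbol

Probabilities are the counts divided by 166.
Repeatedly combine the two least-probable nodes; the expected code length is the sum of the merged weights.
merge 2/83 + 7/166 → 11/166
merge 11/166 + 7/83 → 25/166
merge 10/83 + 11/83 → 21/83
merge 25/166 + 21/83 → 67/166
merge 47/166 + 26/83 → 99/166
merge 67/166 + 99/166 → 1
L = 11/166 + 25/166 + 21/83 + 67/166 + 99/166 + 1 = 205/83 ≈ 2.470 bits/symbol.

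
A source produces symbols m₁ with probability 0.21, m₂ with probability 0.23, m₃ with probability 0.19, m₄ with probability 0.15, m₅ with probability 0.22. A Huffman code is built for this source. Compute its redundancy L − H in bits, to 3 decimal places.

0.033 bits

Entropy H = −Σ p log₂ p ≈ 2.3068 bits.
Huffman merges: 3/20+19/100→17/50; 21/100+11/50→43/100; 23/100+17/50→57/100; 43/100+57/100→1. L = 117/50 ≈ 2.3400.
L − H = 2.3400 − 2.3068 = 0.033 bits.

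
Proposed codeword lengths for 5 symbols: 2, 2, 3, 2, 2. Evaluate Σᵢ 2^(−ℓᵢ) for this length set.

1.125

With common denominator 2^3 = 8: Σ 2^(−ℓᵢ) = 2/8 + 2/8 + 1/8 + 2/8 + 2/8 = 9/8 = 1.125.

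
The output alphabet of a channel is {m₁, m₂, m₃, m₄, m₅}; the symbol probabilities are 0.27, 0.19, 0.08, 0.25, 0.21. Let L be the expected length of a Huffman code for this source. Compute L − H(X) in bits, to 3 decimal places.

0.040 bits

Entropy H = −Σ p log₂ p ≈ 2.2296 bits.
Huffman merges: 2/25+19/100→27/100; 21/100+1/4→23/50; 27/100+27/100→27/50; 23/50+27/50→1. L = 227/100 ≈ 2.2700.
L − H = 2.2700 − 2.2296 = 0.040 bits.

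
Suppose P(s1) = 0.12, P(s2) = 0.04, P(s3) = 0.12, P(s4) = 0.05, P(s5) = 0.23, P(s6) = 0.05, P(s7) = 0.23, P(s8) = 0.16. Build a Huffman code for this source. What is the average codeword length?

2.77 bits/symbol

Repeatedly combine the two least-probable nodes; the expected code length is the sum of the merged weights.
merge 1/25 + 1/20 → 9/100
merge 1/20 + 9/100 → 7/50
merge 3/25 + 3/25 → 6/25
merge 7/50 + 4/25 → 3/10
merge 23/100 + 23/100 → 23/50
merge 6/25 + 3/10 → 27/50
merge 23/50 + 27/50 → 1
L = 9/100 + 7/50 + 6/25 + 3/10 + 23/50 + 27/50 + 1 = 277/100 = 2.77 bits/symbol.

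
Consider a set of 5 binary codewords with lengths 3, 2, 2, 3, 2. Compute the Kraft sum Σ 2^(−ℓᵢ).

1

With common denominator 2^3 = 8: Σ 2^(−ℓᵢ) = 1/8 + 2/8 + 2/8 + 1/8 + 2/8 = 8/8 = 1.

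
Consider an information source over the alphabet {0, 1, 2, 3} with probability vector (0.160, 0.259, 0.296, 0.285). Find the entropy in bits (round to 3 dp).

1.964 bits

H = −Σ pᵢ log₂ pᵢ.
−0.160·log₂(0.160) = 0.4230
−0.259·log₂(0.259) = 0.5048
−0.296·log₂(0.296) = 0.5199
−0.285·log₂(0.285) = 0.5161
Sum ≈ 1.9638 → 1.964 bits.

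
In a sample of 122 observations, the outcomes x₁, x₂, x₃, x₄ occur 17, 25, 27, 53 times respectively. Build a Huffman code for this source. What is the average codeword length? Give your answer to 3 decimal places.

Probabilities are the counts divided by 122.
Repeatedly combine the two least-probable nodes; the expected code length is the sum of the merged weights.
merge 17/122 + 25/122 → 21/61
merge 27/122 + 21/61 → 69/122
merge 53/122 + 69/122 → 1
L = 21/61 + 69/122 + 1 = 233/122 ≈ 1.910 bits/symbol.

1.910 bits/symbol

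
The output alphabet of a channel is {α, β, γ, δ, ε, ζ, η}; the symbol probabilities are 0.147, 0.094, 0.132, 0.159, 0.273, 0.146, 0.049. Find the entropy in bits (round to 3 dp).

2.665 bits

H = −Σ pᵢ log₂ pᵢ.
−0.147·log₂(0.147) = 0.4066
−0.094·log₂(0.094) = 0.3207
−0.132·log₂(0.132) = 0.3856
−0.159·log₂(0.159) = 0.4218
−0.273·log₂(0.273) = 0.5113
−0.146·log₂(0.146) = 0.4053
−0.049·log₂(0.049) = 0.2132
Sum ≈ 2.6645 → 2.665 bits.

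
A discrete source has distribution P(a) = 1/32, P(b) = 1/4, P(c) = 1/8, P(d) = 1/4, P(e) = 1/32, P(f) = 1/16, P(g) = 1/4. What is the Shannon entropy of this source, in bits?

2.4375 bits

Each probability is a power of 1/2, so log₂(1/p) is an integer.
H = Σ p·log₂(1/p) = 1/32·5 + 1/4·2 + 1/8·3 + 1/4·2 + 1/32·5 + 1/16·4 + 1/4·2 = 2.4375 bits.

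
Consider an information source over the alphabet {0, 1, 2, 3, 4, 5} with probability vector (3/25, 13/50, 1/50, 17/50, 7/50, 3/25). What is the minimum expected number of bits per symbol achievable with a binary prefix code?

2.4 bits/symbol

Repeatedly combine the two least-probable nodes; the expected code length is the sum of the merged weights.
merge 1/50 + 3/25 → 7/50
merge 3/25 + 7/50 → 13/50
merge 7/50 + 13/50 → 2/5
merge 13/50 + 17/50 → 3/5
merge 2/5 + 3/5 → 1
L = 7/50 + 13/50 + 2/5 + 3/5 + 1 = 12/5 = 2.4 bits/symbol.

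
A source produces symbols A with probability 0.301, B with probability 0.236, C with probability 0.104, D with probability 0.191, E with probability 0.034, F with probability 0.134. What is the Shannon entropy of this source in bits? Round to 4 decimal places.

H = −Σ pᵢ log₂ pᵢ.
−0.301·log₂(0.301) = 0.5214
−0.236·log₂(0.236) = 0.4916
−0.104·log₂(0.104) = 0.3396
−0.191·log₂(0.191) = 0.4562
−0.034·log₂(0.034) = 0.1659
−0.134·log₂(0.134) = 0.3886
Sum ≈ 2.3632 → 2.3632 bits.

2.3632 bits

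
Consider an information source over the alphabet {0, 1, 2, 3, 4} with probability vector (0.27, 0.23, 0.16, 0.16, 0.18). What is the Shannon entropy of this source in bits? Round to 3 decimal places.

H = −Σ pᵢ log₂ pᵢ.
−0.27·log₂(0.27) = 0.5100
−0.23·log₂(0.23) = 0.4877
−0.16·log₂(0.16) = 0.4230
−0.16·log₂(0.16) = 0.4230
−0.18·log₂(0.18) = 0.4453
Sum ≈ 2.2890 → 2.289 bits.

2.289 bits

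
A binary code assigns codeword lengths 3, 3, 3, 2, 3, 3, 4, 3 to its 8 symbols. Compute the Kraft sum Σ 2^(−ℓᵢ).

With common denominator 2^4 = 16: Σ 2^(−ℓᵢ) = 2/16 + 2/16 + 2/16 + 4/16 + 2/16 + 2/16 + 1/16 + 2/16 = 17/16 = 1.0625.

1.0625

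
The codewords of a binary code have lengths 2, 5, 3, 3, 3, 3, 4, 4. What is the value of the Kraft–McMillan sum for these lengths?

With common denominator 2^5 = 32: Σ 2^(−ℓᵢ) = 8/32 + 1/32 + 4/32 + 4/32 + 4/32 + 4/32 + 2/32 + 2/32 = 29/32 = 0.90625.

0.90625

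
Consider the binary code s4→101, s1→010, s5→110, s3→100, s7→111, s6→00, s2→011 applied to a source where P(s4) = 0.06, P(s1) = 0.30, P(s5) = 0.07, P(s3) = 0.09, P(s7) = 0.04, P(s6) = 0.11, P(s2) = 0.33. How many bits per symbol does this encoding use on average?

2.89 bits/symbol

L̄ = Σ pᵢ·ℓᵢ = 0.06·3 + 0.30·3 + 0.07·3 + 0.09·3 + 0.04·3 + 0.11·2 + 0.33·3 = 2.89 bits/symbol.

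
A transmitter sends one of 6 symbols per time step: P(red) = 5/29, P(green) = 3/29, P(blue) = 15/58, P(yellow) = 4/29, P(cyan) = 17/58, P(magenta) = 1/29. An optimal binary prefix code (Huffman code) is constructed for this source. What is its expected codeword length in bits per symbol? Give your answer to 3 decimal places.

2.414 bits/symbol

Repeatedly combine the two least-probable nodes; the expected code length is the sum of the merged weights.
merge 1/29 + 3/29 → 4/29
merge 4/29 + 4/29 → 8/29
merge 5/29 + 15/58 → 25/58
merge 8/29 + 17/58 → 33/58
merge 25/58 + 33/58 → 1
L = 4/29 + 8/29 + 25/58 + 33/58 + 1 = 70/29 ≈ 2.414 bits/symbol.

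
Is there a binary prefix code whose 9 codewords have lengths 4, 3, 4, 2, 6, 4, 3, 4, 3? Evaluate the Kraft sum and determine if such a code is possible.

0.890625; yes

With common denominator 2^6 = 64: Σ 2^(−ℓᵢ) = 4/64 + 8/64 + 4/64 + 16/64 + 1/64 + 4/64 + 8/64 + 4/64 + 8/64 = 57/64 = 0.890625.
Kraft's inequality requires Σ ≤ 1; here Σ = 0.890625 ≤ 1, so such a prefix code exists.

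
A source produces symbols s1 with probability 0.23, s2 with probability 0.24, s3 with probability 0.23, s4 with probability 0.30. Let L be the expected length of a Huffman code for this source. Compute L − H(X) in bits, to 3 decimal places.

Entropy H = −Σ p log₂ p ≈ 1.9906 bits.
Huffman merges: 23/100+23/100→23/50; 6/25+3/10→27/50; 23/50+27/50→1. L = 2 ≈ 2.0000.
L − H = 2.0000 − 1.9906 = 0.009 bits.

0.009 bits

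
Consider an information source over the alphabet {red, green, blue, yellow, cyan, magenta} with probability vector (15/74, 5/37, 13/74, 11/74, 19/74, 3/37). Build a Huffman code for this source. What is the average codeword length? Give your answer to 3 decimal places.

2.541 bits/symbol

Repeatedly combine the two least-probable nodes; the expected code length is the sum of the merged weights.
merge 3/37 + 5/37 → 8/37
merge 11/74 + 13/74 → 12/37
merge 15/74 + 8/37 → 31/74
merge 19/74 + 12/37 → 43/74
merge 31/74 + 43/74 → 1
L = 8/37 + 12/37 + 31/74 + 43/74 + 1 = 94/37 ≈ 2.541 bits/symbol.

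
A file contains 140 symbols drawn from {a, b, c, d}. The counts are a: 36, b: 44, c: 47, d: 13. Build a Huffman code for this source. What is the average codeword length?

Probabilities are the counts divided by 140.
Repeatedly combine the two least-probable nodes; the expected code length is the sum of the merged weights.
merge 13/140 + 9/35 → 7/20
merge 11/35 + 47/140 → 13/20
merge 7/20 + 13/20 → 1
L = 7/20 + 13/20 + 1 = 2 bits/symbol.

2 bits/symbol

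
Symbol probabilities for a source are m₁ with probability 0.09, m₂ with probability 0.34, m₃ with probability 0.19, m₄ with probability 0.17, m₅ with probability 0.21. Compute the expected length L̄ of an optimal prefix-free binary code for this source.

2.26 bits/symbol

Repeatedly combine the two least-probable nodes; the expected code length is the sum of the merged weights.
merge 9/100 + 17/100 → 13/50
merge 19/100 + 21/100 → 2/5
merge 13/50 + 17/50 → 3/5
merge 2/5 + 3/5 → 1
L = 13/50 + 2/5 + 3/5 + 1 = 113/50 = 2.26 bits/symbol.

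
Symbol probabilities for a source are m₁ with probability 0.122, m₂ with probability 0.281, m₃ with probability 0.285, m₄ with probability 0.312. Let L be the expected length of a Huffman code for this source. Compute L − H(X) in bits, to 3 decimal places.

Entropy H = −Σ p log₂ p ≈ 1.9253 bits.
Huffman merges: 61/500+281/1000→403/1000; 57/200+39/125→597/1000; 403/1000+597/1000→1. L = 2 ≈ 2.0000.
L − H = 2.0000 − 1.9253 = 0.075 bits.

0.075 bits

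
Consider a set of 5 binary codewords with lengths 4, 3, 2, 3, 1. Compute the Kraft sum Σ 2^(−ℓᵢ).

1.0625

With common denominator 2^4 = 16: Σ 2^(−ℓᵢ) = 1/16 + 2/16 + 4/16 + 2/16 + 8/16 = 17/16 = 1.0625.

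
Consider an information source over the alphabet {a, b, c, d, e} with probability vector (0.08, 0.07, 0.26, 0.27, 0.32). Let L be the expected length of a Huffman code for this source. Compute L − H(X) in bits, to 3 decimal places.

0.049 bits

Entropy H = −Σ p log₂ p ≈ 2.1014 bits.
Huffman merges: 7/100+2/25→3/20; 3/20+13/50→41/100; 27/100+8/25→59/100; 41/100+59/100→1. L = 43/20 ≈ 2.1500.
L − H = 2.1500 − 2.1014 = 0.049 bits.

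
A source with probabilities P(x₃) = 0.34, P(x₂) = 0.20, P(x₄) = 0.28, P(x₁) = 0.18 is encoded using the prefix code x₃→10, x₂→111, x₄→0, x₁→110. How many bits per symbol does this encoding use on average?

2.1 bits/symbol

L̄ = Σ pᵢ·ℓᵢ = 0.34·2 + 0.20·3 + 0.28·1 + 0.18·3 = 2.1 bits/symbol.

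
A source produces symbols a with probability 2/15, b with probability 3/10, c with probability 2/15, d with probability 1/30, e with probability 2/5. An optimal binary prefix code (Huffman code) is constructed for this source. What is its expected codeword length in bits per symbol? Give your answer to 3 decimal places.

2.067 bits/symbol

Repeatedly combine the two least-probable nodes; the expected code length is the sum of the merged weights.
merge 1/30 + 2/15 → 1/6
merge 2/15 + 1/6 → 3/10
merge 3/10 + 3/10 → 3/5
merge 2/5 + 3/5 → 1
L = 1/6 + 3/10 + 3/5 + 1 = 31/15 ≈ 2.067 bits/symbol.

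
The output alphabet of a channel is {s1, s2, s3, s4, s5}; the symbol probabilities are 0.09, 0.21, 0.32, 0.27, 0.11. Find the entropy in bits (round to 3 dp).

H = −Σ pᵢ log₂ pᵢ.
−0.09·log₂(0.09) = 0.3127
−0.21·log₂(0.21) = 0.4728
−0.32·log₂(0.32) = 0.5260
−0.27·log₂(0.27) = 0.5100
−0.11·log₂(0.11) = 0.3503
Sum ≈ 2.1718 → 2.172 bits.

2.172 bits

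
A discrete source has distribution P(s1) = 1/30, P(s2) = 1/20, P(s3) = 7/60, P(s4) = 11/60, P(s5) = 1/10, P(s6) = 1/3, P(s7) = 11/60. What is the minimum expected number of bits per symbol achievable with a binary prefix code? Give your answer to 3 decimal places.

2.567 bits/symbol

Repeatedly combine the two least-probable nodes; the expected code length is the sum of the merged weights.
merge 1/30 + 1/20 → 1/12
merge 1/12 + 1/10 → 11/60
merge 7/60 + 11/60 → 3/10
merge 11/60 + 11/60 → 11/30
merge 3/10 + 1/3 → 19/30
merge 11/30 + 19/30 → 1
L = 1/12 + 11/60 + 3/10 + 11/30 + 19/30 + 1 = 77/30 ≈ 2.567 bits/symbol.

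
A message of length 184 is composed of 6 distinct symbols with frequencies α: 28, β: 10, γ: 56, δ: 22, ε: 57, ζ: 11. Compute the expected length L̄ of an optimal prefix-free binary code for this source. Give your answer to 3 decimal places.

Probabilities are the counts divided by 184.
Repeatedly combine the two least-probable nodes; the expected code length is the sum of the merged weights.
merge 5/92 + 11/184 → 21/184
merge 21/184 + 11/92 → 43/184
merge 7/46 + 43/184 → 71/184
merge 7/23 + 57/184 → 113/184
merge 71/184 + 113/184 → 1
L = 21/184 + 43/184 + 71/184 + 113/184 + 1 = 54/23 ≈ 2.348 bits/symbol.

2.348 bits/symbol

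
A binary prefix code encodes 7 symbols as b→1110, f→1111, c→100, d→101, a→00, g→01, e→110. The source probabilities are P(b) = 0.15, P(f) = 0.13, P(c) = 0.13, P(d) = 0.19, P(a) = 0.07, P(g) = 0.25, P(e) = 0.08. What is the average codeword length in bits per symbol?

L̄ = Σ pᵢ·ℓᵢ = 0.15·4 + 0.13·4 + 0.13·3 + 0.19·3 + 0.07·2 + 0.25·2 + 0.08·3 = 2.96 bits/symbol.

2.96 bits/symbol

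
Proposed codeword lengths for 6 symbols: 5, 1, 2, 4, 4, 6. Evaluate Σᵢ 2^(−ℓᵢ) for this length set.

0.921875

With common denominator 2^6 = 64: Σ 2^(−ℓᵢ) = 2/64 + 32/64 + 16/64 + 4/64 + 4/64 + 1/64 = 59/64 = 0.921875.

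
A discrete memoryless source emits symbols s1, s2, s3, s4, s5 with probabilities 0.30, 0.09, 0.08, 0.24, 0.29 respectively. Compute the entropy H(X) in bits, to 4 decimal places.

H = −Σ pᵢ log₂ pᵢ.
−0.30·log₂(0.30) = 0.5211
−0.09·log₂(0.09) = 0.3127
−0.08·log₂(0.08) = 0.2915
−0.24·log₂(0.24) = 0.4941
−0.29·log₂(0.29) = 0.5179
Sum ≈ 2.1373 → 2.1373 bits.

2.1373 bits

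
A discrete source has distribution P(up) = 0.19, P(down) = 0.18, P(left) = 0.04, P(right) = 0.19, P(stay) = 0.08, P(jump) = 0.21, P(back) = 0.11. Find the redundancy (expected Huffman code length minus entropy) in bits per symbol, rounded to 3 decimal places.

Entropy H = −Σ p log₂ p ≈ 2.6561 bits.
Huffman merges: 1/25+2/25→3/25; 11/100+3/25→23/100; 9/50+19/100→37/100; 19/100+21/100→2/5; 23/100+37/100→3/5; 2/5+3/5→1. L = 68/25 ≈ 2.7200.
L − H = 2.7200 − 2.6561 = 0.064 bits.

0.064 bits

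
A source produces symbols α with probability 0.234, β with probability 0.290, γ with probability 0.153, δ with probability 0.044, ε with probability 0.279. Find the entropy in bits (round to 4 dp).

H = −Σ pᵢ log₂ pᵢ.
−0.234·log₂(0.234) = 0.4903
−0.290·log₂(0.290) = 0.5179
−0.153·log₂(0.153) = 0.4144
−0.044·log₂(0.044) = 0.1983
−0.279·log₂(0.279) = 0.5138
Sum ≈ 2.1347 → 2.1347 bits.

2.1347 bits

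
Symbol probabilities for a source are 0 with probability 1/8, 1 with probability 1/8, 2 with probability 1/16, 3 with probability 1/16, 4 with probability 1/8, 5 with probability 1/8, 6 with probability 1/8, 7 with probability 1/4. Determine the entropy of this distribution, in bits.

Each probability is a power of 1/2, so log₂(1/p) is an integer.
H = Σ p·log₂(1/p) = 1/8·3 + 1/8·3 + 1/16·4 + 1/16·4 + 1/8·3 + 1/8·3 + 1/8·3 + 1/4·2 = 2.875 bits.

2.875 bits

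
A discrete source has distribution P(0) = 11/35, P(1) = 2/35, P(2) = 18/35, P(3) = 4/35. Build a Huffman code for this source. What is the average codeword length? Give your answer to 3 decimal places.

1.657 bits/symbol

Repeatedly combine the two least-probable nodes; the expected code length is the sum of the merged weights.
merge 2/35 + 4/35 → 6/35
merge 6/35 + 11/35 → 17/35
merge 17/35 + 18/35 → 1
L = 6/35 + 17/35 + 1 = 58/35 ≈ 1.657 bits/symbol.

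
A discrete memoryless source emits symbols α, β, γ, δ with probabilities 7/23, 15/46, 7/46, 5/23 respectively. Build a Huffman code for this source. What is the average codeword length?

2 bits/symbol

Repeatedly combine the two least-probable nodes; the expected code length is the sum of the merged weights.
merge 7/46 + 5/23 → 17/46
merge 7/23 + 15/46 → 29/46
merge 17/46 + 29/46 → 1
L = 17/46 + 29/46 + 1 = 2 bits/symbol.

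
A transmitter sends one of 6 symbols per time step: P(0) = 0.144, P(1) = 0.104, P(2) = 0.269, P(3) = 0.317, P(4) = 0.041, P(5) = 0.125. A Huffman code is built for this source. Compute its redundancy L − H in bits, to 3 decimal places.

0.073 bits

Entropy H = −Σ p log₂ p ≈ 2.3411 bits.
Huffman merges: 41/1000+13/125→29/200; 1/8+18/125→269/1000; 29/200+269/1000→207/500; 269/1000+317/1000→293/500; 207/500+293/500→1. L = 1207/500 ≈ 2.4140.
L − H = 2.4140 − 2.3411 = 0.073 bits.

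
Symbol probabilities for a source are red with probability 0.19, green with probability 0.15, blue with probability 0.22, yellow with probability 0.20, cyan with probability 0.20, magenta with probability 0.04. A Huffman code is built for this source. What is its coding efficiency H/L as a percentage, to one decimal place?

95.8%

Entropy H = −Σ p log₂ p ≈ 2.4609 bits.
Huffman merges: 1/25+3/20→19/100; 19/100+19/100→19/50; 1/5+1/5→2/5; 11/50+19/50→3/5; 2/5+3/5→1. L = 257/100 ≈ 2.5700.
Efficiency = H/L = 2.4609/2.5700 = 95.8%.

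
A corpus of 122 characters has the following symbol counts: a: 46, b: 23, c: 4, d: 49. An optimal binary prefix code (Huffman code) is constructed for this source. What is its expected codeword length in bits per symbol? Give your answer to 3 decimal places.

Probabilities are the counts divided by 122.
Repeatedly combine the two least-probable nodes; the expected code length is the sum of the merged weights.
merge 2/61 + 23/122 → 27/122
merge 27/122 + 23/61 → 73/122
merge 49/122 + 73/122 → 1
L = 27/122 + 73/122 + 1 = 111/61 ≈ 1.820 bits/symbol.

1.820 bits/symbol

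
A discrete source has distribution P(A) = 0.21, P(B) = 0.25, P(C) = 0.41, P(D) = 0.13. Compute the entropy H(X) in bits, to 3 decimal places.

1.883 bits

H = −Σ pᵢ log₂ pᵢ.
−0.21·log₂(0.21) = 0.4728
−0.25·log₂(0.25) = 0.5000
−0.41·log₂(0.41) = 0.5274
−0.13·log₂(0.13) = 0.3826
Sum ≈ 1.8829 → 1.883 bits.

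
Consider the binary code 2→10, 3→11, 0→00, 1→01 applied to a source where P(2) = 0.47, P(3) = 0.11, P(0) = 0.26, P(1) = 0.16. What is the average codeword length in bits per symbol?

2 bits/symbol

L̄ = Σ pᵢ·ℓᵢ = 0.47·2 + 0.11·2 + 0.26·2 + 0.16·2 = 2 bits/symbol.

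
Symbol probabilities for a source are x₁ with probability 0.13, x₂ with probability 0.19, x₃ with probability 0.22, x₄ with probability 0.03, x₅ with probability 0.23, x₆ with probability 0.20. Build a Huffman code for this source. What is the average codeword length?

2.51 bits/symbol

Repeatedly combine the two least-probable nodes; the expected code length is the sum of the merged weights.
merge 3/100 + 13/100 → 4/25
merge 4/25 + 19/100 → 7/20
merge 1/5 + 11/50 → 21/50
merge 23/100 + 7/20 → 29/50
merge 21/50 + 29/50 → 1
L = 4/25 + 7/20 + 21/50 + 29/50 + 1 = 251/100 = 2.51 bits/symbol.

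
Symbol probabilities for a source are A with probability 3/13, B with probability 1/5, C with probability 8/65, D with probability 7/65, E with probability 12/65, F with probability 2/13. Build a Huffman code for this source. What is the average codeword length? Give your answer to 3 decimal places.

Repeatedly combine the two least-probable nodes; the expected code length is the sum of the merged weights.
merge 7/65 + 8/65 → 3/13
merge 2/13 + 12/65 → 22/65
merge 1/5 + 3/13 → 28/65
merge 3/13 + 22/65 → 37/65
merge 28/65 + 37/65 → 1
L = 3/13 + 22/65 + 28/65 + 37/65 + 1 = 167/65 ≈ 2.569 bits/symbol.

2.569 bits/symbol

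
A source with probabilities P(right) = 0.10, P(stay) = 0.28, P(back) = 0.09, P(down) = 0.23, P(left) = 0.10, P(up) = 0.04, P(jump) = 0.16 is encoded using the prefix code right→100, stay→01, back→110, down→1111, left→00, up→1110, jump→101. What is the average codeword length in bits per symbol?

L̄ = Σ pᵢ·ℓᵢ = 0.10·3 + 0.28·2 + 0.09·3 + 0.23·4 + 0.10·2 + 0.04·4 + 0.16·3 = 2.89 bits/symbol.

2.89 bits/symbol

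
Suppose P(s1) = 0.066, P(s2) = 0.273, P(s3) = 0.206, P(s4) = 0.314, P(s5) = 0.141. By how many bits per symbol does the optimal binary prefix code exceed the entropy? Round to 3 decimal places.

0.044 bits

Entropy H = −Σ p log₂ p ≈ 2.1629 bits.
Huffman merges: 33/500+141/1000→207/1000; 103/500+207/1000→413/1000; 273/1000+157/500→587/1000; 413/1000+587/1000→1. L = 2207/1000 ≈ 2.2070.
L − H = 2.2070 − 2.1629 = 0.044 bits.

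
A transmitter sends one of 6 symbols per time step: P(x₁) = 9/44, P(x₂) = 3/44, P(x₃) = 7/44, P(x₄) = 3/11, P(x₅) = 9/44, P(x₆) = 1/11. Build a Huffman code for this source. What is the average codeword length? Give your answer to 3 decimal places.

Repeatedly combine the two least-probable nodes; the expected code length is the sum of the merged weights.
merge 3/44 + 1/11 → 7/44
merge 7/44 + 7/44 → 7/22
merge 9/44 + 9/44 → 9/22
merge 3/11 + 7/22 → 13/22
merge 9/22 + 13/22 → 1
L = 7/44 + 7/22 + 9/22 + 13/22 + 1 = 109/44 ≈ 2.477 bits/symbol.

2.477 bits/symbol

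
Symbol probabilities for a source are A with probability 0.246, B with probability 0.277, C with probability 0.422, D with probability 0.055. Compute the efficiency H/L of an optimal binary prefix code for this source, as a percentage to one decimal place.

94.0%

Entropy H = −Σ p log₂ p ≈ 1.7661 bits.
Huffman merges: 11/200+123/500→301/1000; 277/1000+301/1000→289/500; 211/500+289/500→1. L = 1879/1000 ≈ 1.8790.
Efficiency = H/L = 1.7661/1.8790 = 94.0%.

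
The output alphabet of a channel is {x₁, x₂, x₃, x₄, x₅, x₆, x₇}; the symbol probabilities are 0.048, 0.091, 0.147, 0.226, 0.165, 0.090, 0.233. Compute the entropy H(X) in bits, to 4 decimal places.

2.6477 bits

H = −Σ pᵢ log₂ pᵢ.
−0.048·log₂(0.048) = 0.2103
−0.091·log₂(0.091) = 0.3147
−0.147·log₂(0.147) = 0.4066
−0.226·log₂(0.226) = 0.4849
−0.165·log₂(0.165) = 0.4289
−0.090·log₂(0.090) = 0.3127
−0.233·log₂(0.233) = 0.4897
Sum ≈ 2.6477 → 2.6477 bits.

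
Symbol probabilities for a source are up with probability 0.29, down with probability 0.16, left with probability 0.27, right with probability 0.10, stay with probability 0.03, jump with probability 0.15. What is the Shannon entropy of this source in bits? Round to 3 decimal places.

2.345 bits

H = −Σ pᵢ log₂ pᵢ.
−0.29·log₂(0.29) = 0.5179
−0.16·log₂(0.16) = 0.4230
−0.27·log₂(0.27) = 0.5100
−0.10·log₂(0.10) = 0.3322
−0.03·log₂(0.03) = 0.1518
−0.15·log₂(0.15) = 0.4105
Sum ≈ 2.3454 → 2.345 bits.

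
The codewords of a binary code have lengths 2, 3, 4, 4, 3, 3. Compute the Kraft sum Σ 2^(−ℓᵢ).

With common denominator 2^4 = 16: Σ 2^(−ℓᵢ) = 4/16 + 2/16 + 1/16 + 1/16 + 2/16 + 2/16 = 12/16 = 0.75.

0.75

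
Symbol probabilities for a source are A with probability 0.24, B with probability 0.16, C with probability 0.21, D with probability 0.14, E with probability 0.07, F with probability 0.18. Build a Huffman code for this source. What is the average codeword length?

Repeatedly combine the two least-probable nodes; the expected code length is the sum of the merged weights.
merge 7/100 + 7/50 → 21/100
merge 4/25 + 9/50 → 17/50
merge 21/100 + 21/100 → 21/50
merge 6/25 + 17/50 → 29/50
merge 21/50 + 29/50 → 1
L = 21/100 + 17/50 + 21/50 + 29/50 + 1 = 51/20 = 2.55 bits/symbol.

2.55 bits/symbol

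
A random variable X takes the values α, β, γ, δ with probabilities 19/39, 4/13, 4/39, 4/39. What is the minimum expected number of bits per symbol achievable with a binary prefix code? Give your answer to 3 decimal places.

Repeatedly combine the two least-probable nodes; the expected code length is the sum of the merged weights.
merge 4/39 + 4/39 → 8/39
merge 8/39 + 4/13 → 20/39
merge 19/39 + 20/39 → 1
L = 8/39 + 20/39 + 1 = 67/39 ≈ 1.718 bits/symbol.

1.718 bits/symbol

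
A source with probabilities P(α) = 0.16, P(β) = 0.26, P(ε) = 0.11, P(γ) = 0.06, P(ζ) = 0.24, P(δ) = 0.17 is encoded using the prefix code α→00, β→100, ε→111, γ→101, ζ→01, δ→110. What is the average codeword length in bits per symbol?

2.6 bits/symbol

L̄ = Σ pᵢ·ℓᵢ = 0.16·2 + 0.26·3 + 0.11·3 + 0.06·3 + 0.24·2 + 0.17·3 = 2.6 bits/symbol.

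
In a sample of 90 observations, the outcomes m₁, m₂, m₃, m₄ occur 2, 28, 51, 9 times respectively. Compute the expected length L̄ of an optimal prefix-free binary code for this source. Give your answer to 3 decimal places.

1.556 bits/symbol

Probabilities are the counts divided by 90.
Repeatedly combine the two least-probable nodes; the expected code length is the sum of the merged weights.
merge 1/45 + 1/10 → 11/90
merge 11/90 + 14/45 → 13/30
merge 13/30 + 17/30 → 1
L = 11/90 + 13/30 + 1 = 14/9 ≈ 1.556 bits/symbol.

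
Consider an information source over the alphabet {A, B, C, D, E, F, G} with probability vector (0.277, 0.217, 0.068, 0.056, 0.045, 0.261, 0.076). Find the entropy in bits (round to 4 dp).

H = −Σ pᵢ log₂ pᵢ.
−0.277·log₂(0.277) = 0.5130
−0.217·log₂(0.217) = 0.4783
−0.068·log₂(0.068) = 0.2637
−0.056·log₂(0.056) = 0.2329
−0.045·log₂(0.045) = 0.2013
−0.261·log₂(0.261) = 0.5058
−0.076·log₂(0.076) = 0.2826
Sum ≈ 2.4776 → 2.4776 bits.

2.4776 bits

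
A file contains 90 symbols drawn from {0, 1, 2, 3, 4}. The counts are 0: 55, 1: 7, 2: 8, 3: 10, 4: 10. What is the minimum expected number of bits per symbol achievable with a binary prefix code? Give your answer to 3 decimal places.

1.778 bits/symbol

Probabilities are the counts divided by 90.
Repeatedly combine the two least-probable nodes; the expected code length is the sum of the merged weights.
merge 7/90 + 4/45 → 1/6
merge 1/9 + 1/9 → 2/9
merge 1/6 + 2/9 → 7/18
merge 7/18 + 11/18 → 1
L = 1/6 + 2/9 + 7/18 + 1 = 16/9 ≈ 1.778 bits/symbol.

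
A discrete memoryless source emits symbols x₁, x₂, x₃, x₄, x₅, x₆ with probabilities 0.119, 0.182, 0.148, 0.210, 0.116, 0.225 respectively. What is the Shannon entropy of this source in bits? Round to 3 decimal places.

H = −Σ pᵢ log₂ pᵢ.
−0.119·log₂(0.119) = 0.3654
−0.182·log₂(0.182) = 0.4474
−0.148·log₂(0.148) = 0.4079
−0.210·log₂(0.210) = 0.4728
−0.116·log₂(0.116) = 0.3605
−0.225·log₂(0.225) = 0.4842
Sum ≈ 2.5383 → 2.538 bits.

2.538 bits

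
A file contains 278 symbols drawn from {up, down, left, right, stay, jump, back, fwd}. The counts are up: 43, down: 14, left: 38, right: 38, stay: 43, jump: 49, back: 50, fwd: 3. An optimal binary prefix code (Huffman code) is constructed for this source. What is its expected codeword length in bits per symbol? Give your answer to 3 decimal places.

Probabilities are the counts divided by 278.
Repeatedly combine the two least-probable nodes; the expected code length is the sum of the merged weights.
merge 3/278 + 7/139 → 17/278
merge 17/278 + 19/139 → 55/278
merge 19/139 + 43/278 → 81/278
merge 43/278 + 49/278 → 46/139
merge 25/139 + 55/278 → 105/278
merge 81/278 + 46/139 → 173/278
merge 105/278 + 173/278 → 1
L = 17/278 + 55/278 + 81/278 + 46/139 + 105/278 + 173/278 + 1 = 801/278 ≈ 2.881 bits/symbol.

2.881 bits/symbol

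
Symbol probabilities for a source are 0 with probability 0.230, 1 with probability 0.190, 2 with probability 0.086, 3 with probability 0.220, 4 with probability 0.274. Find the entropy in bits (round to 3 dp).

H = −Σ pᵢ log₂ pᵢ.
−0.230·log₂(0.230) = 0.4877
−0.190·log₂(0.190) = 0.4552
−0.086·log₂(0.086) = 0.3044
−0.220·log₂(0.220) = 0.4806
−0.274·log₂(0.274) = 0.5118
Sum ≈ 2.2396 → 2.240 bits.

2.240 bits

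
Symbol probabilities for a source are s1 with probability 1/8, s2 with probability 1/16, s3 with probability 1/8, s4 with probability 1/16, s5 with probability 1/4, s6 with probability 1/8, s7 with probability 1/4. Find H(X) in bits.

Each probability is a power of 1/2, so log₂(1/p) is an integer.
H = Σ p·log₂(1/p) = 1/8·3 + 1/16·4 + 1/8·3 + 1/16·4 + 1/4·2 + 1/8·3 + 1/4·2 = 2.625 bits.

2.625 bits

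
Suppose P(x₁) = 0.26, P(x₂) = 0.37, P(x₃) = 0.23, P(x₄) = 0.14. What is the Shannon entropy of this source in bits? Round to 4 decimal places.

H = −Σ pᵢ log₂ pᵢ.
−0.26·log₂(0.26) = 0.5053
−0.37·log₂(0.37) = 0.5307
−0.23·log₂(0.23) = 0.4877
−0.14·log₂(0.14) = 0.3971
Sum ≈ 1.9208 → 1.9208 bits.

1.9208 bits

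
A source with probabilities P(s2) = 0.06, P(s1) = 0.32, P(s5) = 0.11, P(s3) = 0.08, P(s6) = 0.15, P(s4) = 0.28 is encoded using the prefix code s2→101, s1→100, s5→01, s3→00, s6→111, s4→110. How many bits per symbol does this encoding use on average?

L̄ = Σ pᵢ·ℓᵢ = 0.06·3 + 0.32·3 + 0.11·2 + 0.08·2 + 0.15·3 + 0.28·3 = 2.81 bits/symbol.

2.81 bits/symbol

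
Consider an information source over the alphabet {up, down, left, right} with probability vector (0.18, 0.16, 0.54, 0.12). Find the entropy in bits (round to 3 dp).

1.715 bits

H = −Σ pᵢ log₂ pᵢ.
−0.18·log₂(0.18) = 0.4453
−0.16·log₂(0.16) = 0.4230
−0.54·log₂(0.54) = 0.4800
−0.12·log₂(0.12) = 0.3671
Sum ≈ 1.7154 → 1.715 bits.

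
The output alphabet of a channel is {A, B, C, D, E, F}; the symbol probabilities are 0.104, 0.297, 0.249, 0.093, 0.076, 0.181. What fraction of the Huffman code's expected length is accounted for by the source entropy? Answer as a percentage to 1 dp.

Entropy H = −Σ p log₂ p ≈ 2.4068 bits.
Huffman merges: 19/250+93/1000→169/1000; 13/125+169/1000→273/1000; 181/1000+249/1000→43/100; 273/1000+297/1000→57/100; 43/100+57/100→1. L = 1221/500 ≈ 2.4420.
Efficiency = H/L = 2.4068/2.4420 = 98.6%.

98.6%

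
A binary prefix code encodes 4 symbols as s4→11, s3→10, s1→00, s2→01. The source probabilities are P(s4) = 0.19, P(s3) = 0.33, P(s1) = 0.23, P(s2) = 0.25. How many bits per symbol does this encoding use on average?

L̄ = Σ pᵢ·ℓᵢ = 0.19·2 + 0.33·2 + 0.23·2 + 0.25·2 = 2 bits/symbol.

2 bits/symbol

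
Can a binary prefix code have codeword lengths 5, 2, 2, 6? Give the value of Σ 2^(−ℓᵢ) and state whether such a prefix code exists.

0.546875; yes

With common denominator 2^6 = 64: Σ 2^(−ℓᵢ) = 2/64 + 16/64 + 16/64 + 1/64 = 35/64 = 0.546875.
Kraft's inequality requires Σ ≤ 1; here Σ = 0.546875 ≤ 1, so such a prefix code exists.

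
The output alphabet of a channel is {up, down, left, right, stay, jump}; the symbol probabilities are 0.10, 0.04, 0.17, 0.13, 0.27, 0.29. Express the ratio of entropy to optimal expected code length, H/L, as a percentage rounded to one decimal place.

Entropy H = −Σ p log₂ p ≈ 2.3631 bits.
Huffman merges: 1/25+1/10→7/50; 13/100+7/50→27/100; 17/100+27/100→11/25; 27/100+29/100→14/25; 11/25+14/25→1. L = 241/100 ≈ 2.4100.
Efficiency = H/L = 2.3631/2.4100 = 98.1%.

98.1%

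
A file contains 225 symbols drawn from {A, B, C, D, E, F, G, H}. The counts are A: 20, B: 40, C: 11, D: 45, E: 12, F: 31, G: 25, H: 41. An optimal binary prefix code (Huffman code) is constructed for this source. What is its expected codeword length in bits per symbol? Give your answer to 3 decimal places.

Probabilities are the counts divided by 225.
Repeatedly combine the two least-probable nodes; the expected code length is the sum of the merged weights.
merge 11/225 + 4/75 → 23/225
merge 4/45 + 23/225 → 43/225
merge 1/9 + 31/225 → 56/225
merge 8/45 + 41/225 → 9/25
merge 43/225 + 1/5 → 88/225
merge 56/225 + 9/25 → 137/225
merge 88/225 + 137/225 → 1
L = 23/225 + 43/225 + 56/225 + 9/25 + 88/225 + 137/225 + 1 = 653/225 ≈ 2.902 bits/symbol.

2.902 bits/symbol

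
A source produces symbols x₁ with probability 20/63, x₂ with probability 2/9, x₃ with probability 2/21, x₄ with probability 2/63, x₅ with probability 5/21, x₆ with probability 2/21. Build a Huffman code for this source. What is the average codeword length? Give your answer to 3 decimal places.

2.349 bits/symbol

Repeatedly combine the two least-probable nodes; the expected code length is the sum of the merged weights.
merge 2/63 + 2/21 → 8/63
merge 2/21 + 8/63 → 2/9
merge 2/9 + 2/9 → 4/9
merge 5/21 + 20/63 → 5/9
merge 4/9 + 5/9 → 1
L = 8/63 + 2/9 + 4/9 + 5/9 + 1 = 148/63 ≈ 2.349 bits/symbol.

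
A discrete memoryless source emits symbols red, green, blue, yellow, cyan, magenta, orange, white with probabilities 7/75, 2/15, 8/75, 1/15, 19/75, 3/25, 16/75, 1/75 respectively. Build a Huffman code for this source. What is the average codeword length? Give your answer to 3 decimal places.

2.787 bits/symbol

Repeatedly combine the two least-probable nodes; the expected code length is the sum of the merged weights.
merge 1/75 + 1/15 → 2/25
merge 2/25 + 7/75 → 13/75
merge 8/75 + 3/25 → 17/75
merge 2/15 + 13/75 → 23/75
merge 16/75 + 17/75 → 11/25
merge 19/75 + 23/75 → 14/25
merge 11/25 + 14/25 → 1
L = 2/25 + 13/75 + 17/75 + 23/75 + 11/25 + 14/25 + 1 = 209/75 ≈ 2.787 bits/symbol.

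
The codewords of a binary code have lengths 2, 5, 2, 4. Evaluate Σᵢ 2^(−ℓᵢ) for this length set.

With common denominator 2^5 = 32: Σ 2^(−ℓᵢ) = 8/32 + 1/32 + 8/32 + 2/32 = 19/32 = 0.59375.

0.59375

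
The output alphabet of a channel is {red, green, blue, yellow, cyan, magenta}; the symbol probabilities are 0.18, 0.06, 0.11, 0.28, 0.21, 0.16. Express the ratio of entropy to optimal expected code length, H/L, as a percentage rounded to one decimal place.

98.0%

Entropy H = −Σ p log₂ p ≈ 2.4492 bits.
Huffman merges: 3/50+11/100→17/100; 4/25+17/100→33/100; 9/50+21/100→39/100; 7/25+33/100→61/100; 39/100+61/100→1. L = 5/2 ≈ 2.5000.
Efficiency = H/L = 2.4492/2.5000 = 98.0%.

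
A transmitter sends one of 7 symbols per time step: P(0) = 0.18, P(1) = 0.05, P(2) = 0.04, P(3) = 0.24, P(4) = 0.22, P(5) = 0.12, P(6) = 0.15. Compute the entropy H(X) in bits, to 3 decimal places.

H = −Σ pᵢ log₂ pᵢ.
−0.18·log₂(0.18) = 0.4453
−0.05·log₂(0.05) = 0.2161
−0.04·log₂(0.04) = 0.1858
−0.24·log₂(0.24) = 0.4941
−0.22·log₂(0.22) = 0.4806
−0.12·log₂(0.12) = 0.3671
−0.15·log₂(0.15) = 0.4105
Sum ≈ 2.5995 → 2.599 bits.

2.599 bits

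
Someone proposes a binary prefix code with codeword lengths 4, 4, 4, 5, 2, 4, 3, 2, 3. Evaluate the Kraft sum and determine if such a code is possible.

1.03125; no

With common denominator 2^5 = 32: Σ 2^(−ℓᵢ) = 2/32 + 2/32 + 2/32 + 1/32 + 8/32 + 2/32 + 4/32 + 8/32 + 4/32 = 33/32 = 1.03125.
Kraft's inequality requires Σ ≤ 1; here Σ = 1.03125 > 1, so no such prefix code exists.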